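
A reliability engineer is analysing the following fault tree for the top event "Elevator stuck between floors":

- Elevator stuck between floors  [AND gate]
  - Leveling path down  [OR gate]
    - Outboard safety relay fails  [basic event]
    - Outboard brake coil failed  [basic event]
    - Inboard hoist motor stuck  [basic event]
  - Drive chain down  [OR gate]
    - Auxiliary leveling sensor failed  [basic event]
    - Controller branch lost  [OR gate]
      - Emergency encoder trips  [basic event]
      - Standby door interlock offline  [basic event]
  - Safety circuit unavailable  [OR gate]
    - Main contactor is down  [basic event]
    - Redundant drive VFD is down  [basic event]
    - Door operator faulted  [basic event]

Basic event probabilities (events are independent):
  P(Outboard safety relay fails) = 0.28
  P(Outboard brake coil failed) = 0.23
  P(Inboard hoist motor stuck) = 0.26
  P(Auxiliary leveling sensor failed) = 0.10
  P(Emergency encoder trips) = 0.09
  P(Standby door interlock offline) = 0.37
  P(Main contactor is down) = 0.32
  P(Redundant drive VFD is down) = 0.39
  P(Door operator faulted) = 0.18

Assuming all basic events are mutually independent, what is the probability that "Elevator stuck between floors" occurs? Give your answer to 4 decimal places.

P(Leveling path down) [OR] = 1 − (1−0.28) × (1−0.23) × (1−0.26) = 0.589744
P(Controller branch lost) [OR] = 1 − (1−0.09) × (1−0.37) = 0.426700
P(Drive chain down) [OR] = 1 − (1−0.10) × (1−0.426700) = 0.484030
P(Safety circuit unavailable) [OR] = 1 − (1−0.32) × (1−0.39) × (1−0.18) = 0.659864
P(Elevator stuck between floors) [AND] = 0.589744 × 0.484030 × 0.659864 = 0.188361
Rounded to 4 decimal places: P(Elevator stuck between floors) ≈ 0.1884.

0.1884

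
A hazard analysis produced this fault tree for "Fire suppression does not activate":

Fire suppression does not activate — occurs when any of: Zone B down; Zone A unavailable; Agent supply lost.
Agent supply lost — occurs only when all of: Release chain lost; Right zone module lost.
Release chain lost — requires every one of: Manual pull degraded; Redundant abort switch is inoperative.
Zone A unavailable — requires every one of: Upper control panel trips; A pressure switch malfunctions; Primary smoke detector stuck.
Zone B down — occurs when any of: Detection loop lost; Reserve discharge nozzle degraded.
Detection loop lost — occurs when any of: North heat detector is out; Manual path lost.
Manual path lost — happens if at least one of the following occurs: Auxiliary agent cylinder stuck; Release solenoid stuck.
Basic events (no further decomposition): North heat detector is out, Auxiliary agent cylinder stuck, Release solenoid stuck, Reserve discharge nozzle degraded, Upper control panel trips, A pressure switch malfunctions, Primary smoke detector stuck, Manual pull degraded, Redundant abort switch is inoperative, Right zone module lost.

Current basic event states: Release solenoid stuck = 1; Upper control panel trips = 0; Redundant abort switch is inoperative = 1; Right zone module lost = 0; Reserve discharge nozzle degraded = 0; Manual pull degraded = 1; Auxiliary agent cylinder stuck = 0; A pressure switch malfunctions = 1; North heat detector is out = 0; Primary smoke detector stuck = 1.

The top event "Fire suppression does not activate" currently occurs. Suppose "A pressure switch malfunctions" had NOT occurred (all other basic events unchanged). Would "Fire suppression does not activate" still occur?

Counterfactual: set "A pressure switch malfunctions" to not occurred.
Manual path lost [OR]: Auxiliary agent cylinder stuck=not, Release solenoid stuck=occurs → at least one input occurs → occurs.
Detection loop lost [OR]: North heat detector is out=not, Manual path lost=occurs → at least one input occurs → occurs.
Zone B down [OR]: Detection loop lost=occurs, Reserve discharge nozzle degraded=not → at least one input occurs → occurs.
Zone A unavailable [AND]: Upper control panel trips=not, A pressure switch malfunctions=not, Primary smoke detector stuck=occurs → not all inputs occur → does not occur.
Release chain lost [AND]: Manual pull degraded=occurs, Redundant abort switch is inoperative=occurs → all inputs occur → occurs.
Agent supply lost [AND]: Release chain lost=occurs, Right zone module lost=not → not all inputs occur → does not occur.
Fire suppression does not activate [OR]: Zone B down=occurs, Zone A unavailable=not, Agent supply lost=not → at least one input occurs → occurs.

Yes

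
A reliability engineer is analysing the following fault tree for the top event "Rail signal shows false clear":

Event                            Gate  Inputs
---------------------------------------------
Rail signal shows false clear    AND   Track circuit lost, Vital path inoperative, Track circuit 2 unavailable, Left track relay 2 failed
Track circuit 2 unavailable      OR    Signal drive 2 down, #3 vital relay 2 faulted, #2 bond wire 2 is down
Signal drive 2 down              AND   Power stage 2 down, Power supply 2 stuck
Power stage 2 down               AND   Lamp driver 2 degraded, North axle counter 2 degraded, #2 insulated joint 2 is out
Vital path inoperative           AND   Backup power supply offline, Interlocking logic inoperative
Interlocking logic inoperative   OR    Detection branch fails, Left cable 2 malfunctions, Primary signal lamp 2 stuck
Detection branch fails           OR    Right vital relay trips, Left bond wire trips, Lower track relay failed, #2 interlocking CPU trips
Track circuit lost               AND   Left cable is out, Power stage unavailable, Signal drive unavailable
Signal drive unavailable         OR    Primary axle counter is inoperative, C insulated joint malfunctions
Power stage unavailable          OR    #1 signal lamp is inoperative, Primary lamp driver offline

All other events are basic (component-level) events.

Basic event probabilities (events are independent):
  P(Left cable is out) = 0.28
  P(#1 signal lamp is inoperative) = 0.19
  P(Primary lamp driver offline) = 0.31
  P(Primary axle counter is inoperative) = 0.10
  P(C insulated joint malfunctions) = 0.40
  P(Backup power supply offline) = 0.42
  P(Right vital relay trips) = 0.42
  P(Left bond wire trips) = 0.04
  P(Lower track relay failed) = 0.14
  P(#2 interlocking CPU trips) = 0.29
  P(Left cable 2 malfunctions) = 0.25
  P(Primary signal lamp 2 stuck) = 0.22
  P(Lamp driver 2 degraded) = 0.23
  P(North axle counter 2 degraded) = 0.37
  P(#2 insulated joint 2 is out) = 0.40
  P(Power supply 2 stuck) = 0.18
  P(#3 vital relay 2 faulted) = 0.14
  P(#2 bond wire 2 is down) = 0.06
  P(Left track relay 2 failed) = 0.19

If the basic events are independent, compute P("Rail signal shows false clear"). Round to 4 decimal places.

P(Power stage unavailable) [OR] = 1 − (1−0.19) × (1−0.31) = 0.441100
P(Signal drive unavailable) [OR] = 1 − (1−0.10) × (1−0.40) = 0.460000
P(Track circuit lost) [AND] = 0.28 × 0.441100 × 0.460000 = 0.056814
P(Detection branch fails) [OR] = 1 − (1−0.42) × (1−0.04) × (1−0.14) × (1−0.29) = 0.660018
P(Interlocking logic inoperative) [OR] = 1 − (1−0.660018) × (1−0.25) × (1−0.22) = 0.801111
P(Vital path inoperative) [AND] = 0.42 × 0.801111 = 0.336467
P(Power stage 2 down) [AND] = 0.23 × 0.37 × 0.40 = 0.034040
P(Signal drive 2 down) [AND] = 0.034040 × 0.18 = 0.006127
P(Track circuit 2 unavailable) [OR] = 1 − (1−0.006127) × (1−0.14) × (1−0.06) = 0.196553
P(Rail signal shows false clear) [AND] = 0.056814 × 0.336467 × 0.196553 × 0.19 = 0.000714
Rounded to 4 decimal places: P(Rail signal shows false clear) ≈ 0.0007.

0.0007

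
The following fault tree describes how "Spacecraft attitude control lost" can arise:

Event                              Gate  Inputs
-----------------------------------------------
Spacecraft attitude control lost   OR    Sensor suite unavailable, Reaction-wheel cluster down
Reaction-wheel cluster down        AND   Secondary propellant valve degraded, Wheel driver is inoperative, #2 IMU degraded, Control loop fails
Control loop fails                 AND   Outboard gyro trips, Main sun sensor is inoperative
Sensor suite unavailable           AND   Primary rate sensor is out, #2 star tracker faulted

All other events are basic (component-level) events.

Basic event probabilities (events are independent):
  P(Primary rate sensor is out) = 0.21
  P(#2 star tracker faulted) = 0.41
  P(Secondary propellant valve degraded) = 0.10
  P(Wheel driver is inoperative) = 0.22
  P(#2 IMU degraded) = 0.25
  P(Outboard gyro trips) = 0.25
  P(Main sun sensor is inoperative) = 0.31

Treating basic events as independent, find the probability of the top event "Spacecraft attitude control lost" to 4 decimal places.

0.0865

P(Sensor suite unavailable) [AND] = 0.21 × 0.41 = 0.086100
P(Control loop fails) [AND] = 0.25 × 0.31 = 0.077500
P(Reaction-wheel cluster down) [AND] = 0.10 × 0.22 × 0.25 × 0.077500 = 0.000426
P(Spacecraft attitude control lost) [OR] = 1 − (1−0.086100) × (1−0.000426) = 0.086489
Rounded to 4 decimal places: P(Spacecraft attitude control lost) ≈ 0.0865.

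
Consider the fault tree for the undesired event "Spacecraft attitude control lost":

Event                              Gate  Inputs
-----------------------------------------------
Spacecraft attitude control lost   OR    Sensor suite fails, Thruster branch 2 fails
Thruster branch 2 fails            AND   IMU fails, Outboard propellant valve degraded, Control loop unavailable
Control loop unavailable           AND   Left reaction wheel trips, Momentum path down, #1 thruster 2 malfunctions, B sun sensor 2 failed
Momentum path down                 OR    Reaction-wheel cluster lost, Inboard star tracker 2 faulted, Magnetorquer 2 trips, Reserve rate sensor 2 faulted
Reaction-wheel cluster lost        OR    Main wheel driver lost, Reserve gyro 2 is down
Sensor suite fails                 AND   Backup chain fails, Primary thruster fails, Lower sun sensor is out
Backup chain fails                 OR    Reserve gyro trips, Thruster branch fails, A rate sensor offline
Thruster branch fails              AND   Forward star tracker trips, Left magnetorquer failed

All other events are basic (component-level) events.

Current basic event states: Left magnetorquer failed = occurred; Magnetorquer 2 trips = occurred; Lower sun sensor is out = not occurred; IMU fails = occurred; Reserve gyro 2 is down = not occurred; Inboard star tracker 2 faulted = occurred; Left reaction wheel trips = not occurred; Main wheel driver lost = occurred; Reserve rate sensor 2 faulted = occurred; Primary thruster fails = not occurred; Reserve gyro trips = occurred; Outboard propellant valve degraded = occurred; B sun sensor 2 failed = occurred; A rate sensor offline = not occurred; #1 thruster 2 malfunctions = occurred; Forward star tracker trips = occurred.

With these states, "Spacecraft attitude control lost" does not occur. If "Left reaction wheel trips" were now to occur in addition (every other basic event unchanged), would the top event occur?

Yes

Counterfactual: set "Left reaction wheel trips" to occurred.
Thruster branch fails [AND]: Forward star tracker trips=occurs, Left magnetorquer failed=occurs → all inputs occur → occurs.
Backup chain fails [OR]: Reserve gyro trips=occurs, Thruster branch fails=occurs, A rate sensor offline=not → at least one input occurs → occurs.
Sensor suite fails [AND]: Backup chain fails=occurs, Primary thruster fails=not, Lower sun sensor is out=not → not all inputs occur → does not occur.
Reaction-wheel cluster lost [OR]: Main wheel driver lost=occurs, Reserve gyro 2 is down=not → at least one input occurs → occurs.
Momentum path down [OR]: Reaction-wheel cluster lost=occurs, Inboard star tracker 2 faulted=occurs, Magnetorquer 2 trips=occurs, Reserve rate sensor 2 faulted=occurs → at least one input occurs → occurs.
Control loop unavailable [AND]: Left reaction wheel trips=occurs, Momentum path down=occurs, #1 thruster 2 malfunctions=occurs, B sun sensor 2 failed=occurs → all inputs occur → occurs.
Thruster branch 2 fails [AND]: IMU fails=occurs, Outboard propellant valve degraded=occurs, Control loop unavailable=occurs → all inputs occur → occurs.
Spacecraft attitude control lost [OR]: Sensor suite fails=not, Thruster branch 2 fails=occurs → at least one input occurs → occurs.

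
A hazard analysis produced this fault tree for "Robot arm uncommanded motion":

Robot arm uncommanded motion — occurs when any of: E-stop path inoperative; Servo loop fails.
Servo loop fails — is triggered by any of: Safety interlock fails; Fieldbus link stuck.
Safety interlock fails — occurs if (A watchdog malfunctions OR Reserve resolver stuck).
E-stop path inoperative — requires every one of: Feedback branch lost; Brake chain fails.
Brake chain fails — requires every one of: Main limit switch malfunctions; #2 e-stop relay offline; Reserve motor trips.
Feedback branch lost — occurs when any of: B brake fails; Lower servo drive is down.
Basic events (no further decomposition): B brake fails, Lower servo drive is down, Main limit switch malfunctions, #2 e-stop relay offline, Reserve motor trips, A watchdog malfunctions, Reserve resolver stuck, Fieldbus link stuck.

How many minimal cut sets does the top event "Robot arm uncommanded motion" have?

5

Feedback branch lost [OR]: union of children's cut sets → 2 cut set(s).
Brake chain fails [AND]: one cut set from each child combined → 1 × 1 × 1 = 1 cut set(s).
E-stop path inoperative [AND]: one cut set from each child combined → 2 × 1 = 2 cut set(s).
Safety interlock fails [OR]: union of children's cut sets → 2 cut set(s).
Servo loop fails [OR]: union of children's cut sets → 3 cut set(s).
Robot arm uncommanded motion [OR]: union of children's cut sets → 5 cut set(s).
Minimal cut sets: {#2 e-stop relay offline, B brake fails, Main limit switch malfunctions, Reserve motor trips}; {#2 e-stop relay offline, Lower servo drive is down, Main limit switch malfunctions, Reserve motor trips}; {A watchdog malfunctions}; {Reserve resolver stuck}; {Fieldbus link stuck}.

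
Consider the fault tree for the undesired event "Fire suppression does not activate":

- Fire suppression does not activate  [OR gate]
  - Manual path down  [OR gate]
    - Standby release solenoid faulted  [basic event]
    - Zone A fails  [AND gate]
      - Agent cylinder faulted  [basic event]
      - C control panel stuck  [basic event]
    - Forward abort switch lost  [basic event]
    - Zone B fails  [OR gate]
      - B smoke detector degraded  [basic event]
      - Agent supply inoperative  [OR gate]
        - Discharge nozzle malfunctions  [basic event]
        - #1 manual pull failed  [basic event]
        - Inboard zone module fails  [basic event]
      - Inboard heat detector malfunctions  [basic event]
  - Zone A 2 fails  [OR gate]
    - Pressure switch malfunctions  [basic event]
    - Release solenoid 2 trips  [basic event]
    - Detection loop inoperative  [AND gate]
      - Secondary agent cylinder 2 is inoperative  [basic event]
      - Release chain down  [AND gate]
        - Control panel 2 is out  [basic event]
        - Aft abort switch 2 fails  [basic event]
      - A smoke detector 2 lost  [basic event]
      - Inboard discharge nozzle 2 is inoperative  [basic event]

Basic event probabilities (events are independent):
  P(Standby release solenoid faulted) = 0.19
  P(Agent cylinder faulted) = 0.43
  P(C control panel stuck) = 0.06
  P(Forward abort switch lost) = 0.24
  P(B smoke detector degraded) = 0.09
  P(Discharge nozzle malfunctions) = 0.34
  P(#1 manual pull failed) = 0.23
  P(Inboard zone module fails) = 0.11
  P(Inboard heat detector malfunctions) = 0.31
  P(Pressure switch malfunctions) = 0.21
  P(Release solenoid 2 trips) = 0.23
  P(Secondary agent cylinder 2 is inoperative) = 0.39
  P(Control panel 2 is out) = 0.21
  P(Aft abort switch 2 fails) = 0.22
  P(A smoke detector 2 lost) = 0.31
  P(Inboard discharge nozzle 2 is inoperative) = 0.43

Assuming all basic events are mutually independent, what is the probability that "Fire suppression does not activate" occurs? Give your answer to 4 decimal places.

P(Zone A fails) [AND] = 0.43 × 0.06 = 0.025800
P(Agent supply inoperative) [OR] = 1 − (1−0.34) × (1−0.23) × (1−0.11) = 0.547702
P(Zone B fails) [OR] = 1 − (1−0.09) × (1−0.547702) × (1−0.31) = 0.716002
P(Manual path down) [OR] = 1 − (1−0.19) × (1−0.025800) × (1−0.24) × (1−0.716002) = 0.829681
P(Release chain down) [AND] = 0.21 × 0.22 = 0.046200
P(Detection loop inoperative) [AND] = 0.39 × 0.046200 × 0.31 × 0.43 = 0.002402
P(Zone A 2 fails) [OR] = 1 − (1−0.21) × (1−0.23) × (1−0.002402) = 0.393161
P(Fire suppression does not activate) [OR] = 1 − (1−0.829681) × (1−0.393161) = 0.896644
Rounded to 4 decimal places: P(Fire suppression does not activate) ≈ 0.8966.

0.8966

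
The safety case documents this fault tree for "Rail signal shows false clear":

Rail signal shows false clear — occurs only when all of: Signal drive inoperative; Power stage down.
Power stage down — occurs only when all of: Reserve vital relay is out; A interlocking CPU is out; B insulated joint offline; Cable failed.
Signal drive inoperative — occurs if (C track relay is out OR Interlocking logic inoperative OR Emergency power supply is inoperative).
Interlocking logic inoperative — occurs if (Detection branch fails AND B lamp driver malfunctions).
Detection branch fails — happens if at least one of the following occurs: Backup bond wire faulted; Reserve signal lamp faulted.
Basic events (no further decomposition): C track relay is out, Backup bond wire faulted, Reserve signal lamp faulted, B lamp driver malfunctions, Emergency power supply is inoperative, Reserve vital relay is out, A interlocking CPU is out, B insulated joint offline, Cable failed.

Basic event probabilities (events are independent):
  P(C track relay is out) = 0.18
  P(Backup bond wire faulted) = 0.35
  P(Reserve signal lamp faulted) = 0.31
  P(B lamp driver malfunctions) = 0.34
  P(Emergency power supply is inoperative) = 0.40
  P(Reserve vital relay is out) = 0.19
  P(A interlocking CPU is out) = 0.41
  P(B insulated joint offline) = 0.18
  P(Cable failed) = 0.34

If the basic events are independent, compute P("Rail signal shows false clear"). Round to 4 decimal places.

0.0029

P(Detection branch fails) [OR] = 1 − (1−0.35) × (1−0.31) = 0.551500
P(Interlocking logic inoperative) [AND] = 0.551500 × 0.34 = 0.187510
P(Signal drive inoperative) [OR] = 1 − (1−0.18) × (1−0.187510) × (1−0.40) = 0.600255
P(Power stage down) [AND] = 0.19 × 0.41 × 0.18 × 0.34 = 0.004767
P(Rail signal shows false clear) [AND] = 0.600255 × 0.004767 = 0.002861
Rounded to 4 decimal places: P(Rail signal shows false clear) ≈ 0.0029.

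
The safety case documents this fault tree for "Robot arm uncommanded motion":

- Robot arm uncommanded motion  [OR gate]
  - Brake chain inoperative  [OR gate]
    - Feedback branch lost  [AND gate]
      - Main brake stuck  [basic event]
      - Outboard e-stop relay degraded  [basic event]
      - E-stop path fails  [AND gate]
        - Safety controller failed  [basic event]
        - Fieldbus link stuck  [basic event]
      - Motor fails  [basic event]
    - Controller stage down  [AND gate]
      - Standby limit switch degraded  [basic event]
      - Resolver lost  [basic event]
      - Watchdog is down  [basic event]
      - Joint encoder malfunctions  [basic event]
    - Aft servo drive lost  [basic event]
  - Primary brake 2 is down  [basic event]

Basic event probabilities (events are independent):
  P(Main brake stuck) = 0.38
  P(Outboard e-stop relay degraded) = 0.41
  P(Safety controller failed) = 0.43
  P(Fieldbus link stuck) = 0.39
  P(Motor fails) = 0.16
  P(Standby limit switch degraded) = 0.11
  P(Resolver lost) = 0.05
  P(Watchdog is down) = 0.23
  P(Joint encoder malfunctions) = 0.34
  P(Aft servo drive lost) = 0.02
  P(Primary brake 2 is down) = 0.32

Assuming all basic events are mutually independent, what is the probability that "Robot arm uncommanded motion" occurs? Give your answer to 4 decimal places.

0.3367

P(E-stop path fails) [AND] = 0.43 × 0.39 = 0.167700
P(Feedback branch lost) [AND] = 0.38 × 0.41 × 0.167700 × 0.16 = 0.004180
P(Controller stage down) [AND] = 0.11 × 0.05 × 0.23 × 0.34 = 0.000430
P(Brake chain inoperative) [OR] = 1 − (1−0.004180) × (1−0.000430) × (1−0.02) = 0.024516
P(Robot arm uncommanded motion) [OR] = 1 − (1−0.024516) × (1−0.32) = 0.336671
Rounded to 4 decimal places: P(Robot arm uncommanded motion) ≈ 0.3367.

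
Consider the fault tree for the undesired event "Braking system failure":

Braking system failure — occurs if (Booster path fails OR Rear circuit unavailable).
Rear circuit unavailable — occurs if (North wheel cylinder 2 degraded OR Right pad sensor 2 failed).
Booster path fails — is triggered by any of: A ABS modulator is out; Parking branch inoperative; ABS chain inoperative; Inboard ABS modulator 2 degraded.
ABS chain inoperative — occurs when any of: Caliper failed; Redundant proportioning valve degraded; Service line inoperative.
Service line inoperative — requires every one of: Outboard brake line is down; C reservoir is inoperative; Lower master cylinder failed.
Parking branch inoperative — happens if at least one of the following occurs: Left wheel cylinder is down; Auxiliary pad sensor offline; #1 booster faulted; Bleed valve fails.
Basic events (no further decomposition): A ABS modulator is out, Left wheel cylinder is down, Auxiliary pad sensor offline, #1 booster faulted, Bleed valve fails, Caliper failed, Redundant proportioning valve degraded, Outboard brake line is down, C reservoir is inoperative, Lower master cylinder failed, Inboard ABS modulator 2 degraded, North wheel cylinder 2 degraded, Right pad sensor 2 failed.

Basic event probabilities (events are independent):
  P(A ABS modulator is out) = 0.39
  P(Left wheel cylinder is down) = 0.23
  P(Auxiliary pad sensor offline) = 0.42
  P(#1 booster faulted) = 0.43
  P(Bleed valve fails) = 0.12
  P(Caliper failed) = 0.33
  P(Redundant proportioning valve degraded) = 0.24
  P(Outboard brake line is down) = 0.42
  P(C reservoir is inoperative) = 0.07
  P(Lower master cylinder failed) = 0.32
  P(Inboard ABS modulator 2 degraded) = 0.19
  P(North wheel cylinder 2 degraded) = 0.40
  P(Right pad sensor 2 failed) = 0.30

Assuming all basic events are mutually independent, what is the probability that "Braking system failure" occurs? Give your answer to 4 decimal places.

P(Parking branch inoperative) [OR] = 1 − (1−0.23) × (1−0.42) × (1−0.43) × (1−0.12) = 0.775985
P(Service line inoperative) [AND] = 0.42 × 0.07 × 0.32 = 0.009408
P(ABS chain inoperative) [OR] = 1 − (1−0.33) × (1−0.24) × (1−0.009408) = 0.495591
P(Booster path fails) [OR] = 1 − (1−0.39) × (1−0.775985) × (1−0.495591) × (1−0.19) = 0.944169
P(Rear circuit unavailable) [OR] = 1 − (1−0.40) × (1−0.30) = 0.580000
P(Braking system failure) [OR] = 1 − (1−0.944169) × (1−0.580000) = 0.976551
Rounded to 4 decimal places: P(Braking system failure) ≈ 0.9766.

0.9766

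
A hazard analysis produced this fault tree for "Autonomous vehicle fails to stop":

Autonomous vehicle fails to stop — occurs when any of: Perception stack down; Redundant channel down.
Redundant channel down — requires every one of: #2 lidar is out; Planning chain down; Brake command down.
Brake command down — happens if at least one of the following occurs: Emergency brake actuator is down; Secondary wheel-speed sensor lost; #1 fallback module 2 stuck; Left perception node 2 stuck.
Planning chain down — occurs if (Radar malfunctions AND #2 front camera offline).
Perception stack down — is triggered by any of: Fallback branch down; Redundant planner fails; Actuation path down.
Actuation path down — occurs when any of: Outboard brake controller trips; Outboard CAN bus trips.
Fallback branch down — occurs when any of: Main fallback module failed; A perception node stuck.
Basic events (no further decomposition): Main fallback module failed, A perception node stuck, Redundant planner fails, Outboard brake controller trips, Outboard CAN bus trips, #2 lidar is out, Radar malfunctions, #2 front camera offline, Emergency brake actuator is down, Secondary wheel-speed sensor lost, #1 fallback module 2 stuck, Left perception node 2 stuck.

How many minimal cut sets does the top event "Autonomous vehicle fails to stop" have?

9

Fallback branch down [OR]: union of children's cut sets → 2 cut set(s).
Actuation path down [OR]: union of children's cut sets → 2 cut set(s).
Perception stack down [OR]: union of children's cut sets → 5 cut set(s).
Planning chain down [AND]: one cut set from each child combined → 1 × 1 = 1 cut set(s).
Brake command down [OR]: union of children's cut sets → 4 cut set(s).
Redundant channel down [AND]: one cut set from each child combined → 1 × 1 × 4 = 4 cut set(s).
Autonomous vehicle fails to stop [OR]: union of children's cut sets → 9 cut set(s).
Minimal cut sets: {Main fallback module failed}; {A perception node stuck}; {Redundant planner fails}; {Outboard brake controller trips}; {Outboard CAN bus trips}; {#2 front camera offline, #2 lidar is out, Emergency brake actuator is down, Radar malfunctions}; {#2 front camera offline, #2 lidar is out, Radar malfunctions, Secondary wheel-speed sensor lost}; {#1 fallback module 2 stuck, #2 front camera offline, #2 lidar is out, Radar malfunctions}; {#2 front camera offline, #2 lidar is out, Left perception node 2 stuck, Radar malfunctions}.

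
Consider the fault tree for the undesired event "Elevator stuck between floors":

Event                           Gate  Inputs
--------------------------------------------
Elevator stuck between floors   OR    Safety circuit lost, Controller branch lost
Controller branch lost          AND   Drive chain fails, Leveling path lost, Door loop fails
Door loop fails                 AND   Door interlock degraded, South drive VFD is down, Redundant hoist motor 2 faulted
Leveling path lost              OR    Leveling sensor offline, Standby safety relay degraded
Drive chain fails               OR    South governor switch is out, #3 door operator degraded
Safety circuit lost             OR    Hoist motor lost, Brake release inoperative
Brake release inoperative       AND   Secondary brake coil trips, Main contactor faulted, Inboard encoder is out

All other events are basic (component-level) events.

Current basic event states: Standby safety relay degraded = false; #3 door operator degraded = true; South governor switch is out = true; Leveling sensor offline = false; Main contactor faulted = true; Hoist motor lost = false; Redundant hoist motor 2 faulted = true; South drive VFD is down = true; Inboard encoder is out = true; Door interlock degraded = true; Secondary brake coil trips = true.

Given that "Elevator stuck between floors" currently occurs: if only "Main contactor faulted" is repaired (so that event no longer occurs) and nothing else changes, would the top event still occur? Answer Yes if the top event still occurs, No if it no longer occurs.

No

Counterfactual: set "Main contactor faulted" to not occurred.
Brake release inoperative [AND]: Secondary brake coil trips=occurs, Main contactor faulted=not, Inboard encoder is out=occurs → not all inputs occur → does not occur.
Safety circuit lost [OR]: Hoist motor lost=not, Brake release inoperative=not → no input occurs → does not occur.
Drive chain fails [OR]: South governor switch is out=occurs, #3 door operator degraded=occurs → at least one input occurs → occurs.
Leveling path lost [OR]: Leveling sensor offline=not, Standby safety relay degraded=not → no input occurs → does not occur.
Door loop fails [AND]: Door interlock degraded=occurs, South drive VFD is down=occurs, Redundant hoist motor 2 faulted=occurs → all inputs occur → occurs.
Controller branch lost [AND]: Drive chain fails=occurs, Leveling path lost=not, Door loop fails=occurs → not all inputs occur → does not occur.
Elevator stuck between floors [OR]: Safety circuit lost=not, Controller branch lost=not → no input occurs → does not occur.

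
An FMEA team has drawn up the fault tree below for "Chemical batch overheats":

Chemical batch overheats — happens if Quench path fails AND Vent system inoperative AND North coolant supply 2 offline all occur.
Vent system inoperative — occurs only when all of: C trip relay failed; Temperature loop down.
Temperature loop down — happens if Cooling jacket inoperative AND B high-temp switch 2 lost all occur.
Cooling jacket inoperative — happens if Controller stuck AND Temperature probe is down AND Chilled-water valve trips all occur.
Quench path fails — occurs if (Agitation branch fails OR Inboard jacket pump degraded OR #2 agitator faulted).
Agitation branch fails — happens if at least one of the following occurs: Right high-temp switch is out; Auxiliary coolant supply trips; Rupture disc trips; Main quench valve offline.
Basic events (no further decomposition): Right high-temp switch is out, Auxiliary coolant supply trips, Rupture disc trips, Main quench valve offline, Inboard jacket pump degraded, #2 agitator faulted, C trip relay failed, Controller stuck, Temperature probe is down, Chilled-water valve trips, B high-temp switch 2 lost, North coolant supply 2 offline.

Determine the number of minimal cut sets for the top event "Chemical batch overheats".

6

Agitation branch fails [OR]: union of children's cut sets → 4 cut set(s).
Quench path fails [OR]: union of children's cut sets → 6 cut set(s).
Cooling jacket inoperative [AND]: one cut set from each child combined → 1 × 1 × 1 = 1 cut set(s).
Temperature loop down [AND]: one cut set from each child combined → 1 × 1 = 1 cut set(s).
Vent system inoperative [AND]: one cut set from each child combined → 1 × 1 = 1 cut set(s).
Chemical batch overheats [AND]: one cut set from each child combined → 6 × 1 × 1 = 6 cut set(s).
Minimal cut sets: {B high-temp switch 2 lost, C trip relay failed, Chilled-water valve trips, Controller stuck, North coolant supply 2 offline, Right high-temp switch is out, Temperature probe is down}; {Auxiliary coolant supply trips, B high-temp switch 2 lost, C trip relay failed, Chilled-water valve trips, Controller stuck, North coolant supply 2 offline, Temperature probe is down}; {B high-temp switch 2 lost, C trip relay failed, Chilled-water valve trips, Controller stuck, North coolant supply 2 offline, Rupture disc trips, Temperature probe is down}; {B high-temp switch 2 lost, C trip relay failed, Chilled-water valve trips, Controller stuck, Main quench valve offline, North coolant supply 2 offline, Temperature probe is down}; {B high-temp switch 2 lost, C trip relay failed, Chilled-water valve trips, Controller stuck, Inboard jacket pump degraded, North coolant supply 2 offline, Temperature probe is down}; {#2 agitator faulted, B high-temp switch 2 lost, C trip relay failed, Chilled-water valve trips, Controller stuck, North coolant supply 2 offline, Temperature probe is down}.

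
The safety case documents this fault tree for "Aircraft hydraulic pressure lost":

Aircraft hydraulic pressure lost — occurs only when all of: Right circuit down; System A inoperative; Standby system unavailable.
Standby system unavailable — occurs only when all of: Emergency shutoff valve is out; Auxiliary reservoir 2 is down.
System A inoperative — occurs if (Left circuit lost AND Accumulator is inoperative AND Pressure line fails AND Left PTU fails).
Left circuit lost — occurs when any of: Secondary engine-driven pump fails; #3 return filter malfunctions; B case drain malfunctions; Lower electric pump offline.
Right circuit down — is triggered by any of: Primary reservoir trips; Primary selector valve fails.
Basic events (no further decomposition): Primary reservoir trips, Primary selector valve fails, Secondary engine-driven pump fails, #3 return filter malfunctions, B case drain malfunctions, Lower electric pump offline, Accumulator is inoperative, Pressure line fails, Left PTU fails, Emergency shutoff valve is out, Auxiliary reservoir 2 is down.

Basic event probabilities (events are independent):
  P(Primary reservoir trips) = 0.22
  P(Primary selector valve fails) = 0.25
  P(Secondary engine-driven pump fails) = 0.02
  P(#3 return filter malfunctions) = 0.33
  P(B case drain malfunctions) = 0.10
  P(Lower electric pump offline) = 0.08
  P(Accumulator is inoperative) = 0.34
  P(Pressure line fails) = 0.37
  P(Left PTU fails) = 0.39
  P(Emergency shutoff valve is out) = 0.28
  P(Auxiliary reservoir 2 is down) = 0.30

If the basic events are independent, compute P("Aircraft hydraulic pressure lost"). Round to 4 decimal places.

P(Right circuit down) [OR] = 1 − (1−0.22) × (1−0.25) = 0.415000
P(Left circuit lost) [OR] = 1 − (1−0.02) × (1−0.33) × (1−0.10) × (1−0.08) = 0.456335
P(System A inoperative) [AND] = 0.456335 × 0.34 × 0.37 × 0.39 = 0.022389
P(Standby system unavailable) [AND] = 0.28 × 0.30 = 0.084000
P(Aircraft hydraulic pressure lost) [AND] = 0.415000 × 0.022389 × 0.084000 = 0.000780
Rounded to 4 decimal places: P(Aircraft hydraulic pressure lost) ≈ 0.0008.

0.0008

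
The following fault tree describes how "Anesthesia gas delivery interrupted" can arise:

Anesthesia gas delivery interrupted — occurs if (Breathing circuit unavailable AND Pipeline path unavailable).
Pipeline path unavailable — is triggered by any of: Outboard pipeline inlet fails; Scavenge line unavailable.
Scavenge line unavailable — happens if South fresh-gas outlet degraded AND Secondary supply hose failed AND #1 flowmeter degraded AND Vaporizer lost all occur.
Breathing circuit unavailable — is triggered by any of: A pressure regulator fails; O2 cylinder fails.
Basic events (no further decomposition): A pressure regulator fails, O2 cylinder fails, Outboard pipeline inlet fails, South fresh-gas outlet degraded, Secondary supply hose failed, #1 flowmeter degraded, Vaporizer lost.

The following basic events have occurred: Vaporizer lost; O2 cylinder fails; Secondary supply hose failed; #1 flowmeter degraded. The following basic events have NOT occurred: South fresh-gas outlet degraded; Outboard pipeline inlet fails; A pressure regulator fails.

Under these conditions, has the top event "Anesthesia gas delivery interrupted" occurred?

No

Breathing circuit unavailable [OR]: A pressure regulator fails=not, O2 cylinder fails=occurs → at least one input occurs → occurs.
Scavenge line unavailable [AND]: South fresh-gas outlet degraded=not, Secondary supply hose failed=occurs, #1 flowmeter degraded=occurs, Vaporizer lost=occurs → not all inputs occur → does not occur.
Pipeline path unavailable [OR]: Outboard pipeline inlet fails=not, Scavenge line unavailable=not → no input occurs → does not occur.
Anesthesia gas delivery interrupted [AND]: Breathing circuit unavailable=occurs, Pipeline path unavailable=not → not all inputs occur → does not occur.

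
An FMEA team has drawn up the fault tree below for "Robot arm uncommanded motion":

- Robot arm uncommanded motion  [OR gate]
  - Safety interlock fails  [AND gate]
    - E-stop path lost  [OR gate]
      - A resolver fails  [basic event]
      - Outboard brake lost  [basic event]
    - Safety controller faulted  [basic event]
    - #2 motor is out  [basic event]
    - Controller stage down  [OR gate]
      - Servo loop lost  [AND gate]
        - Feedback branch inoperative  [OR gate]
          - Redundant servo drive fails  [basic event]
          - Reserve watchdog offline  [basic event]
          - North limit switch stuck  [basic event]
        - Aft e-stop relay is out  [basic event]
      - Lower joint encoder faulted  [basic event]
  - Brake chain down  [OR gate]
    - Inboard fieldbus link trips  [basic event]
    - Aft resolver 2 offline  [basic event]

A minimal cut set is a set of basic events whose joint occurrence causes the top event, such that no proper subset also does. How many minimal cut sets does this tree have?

10

E-stop path lost [OR]: union of children's cut sets → 2 cut set(s).
Feedback branch inoperative [OR]: union of children's cut sets → 3 cut set(s).
Servo loop lost [AND]: one cut set from each child combined → 3 × 1 = 3 cut set(s).
Controller stage down [OR]: union of children's cut sets → 4 cut set(s).
Safety interlock fails [AND]: one cut set from each child combined → 2 × 1 × 1 × 4 = 8 cut set(s).
Brake chain down [OR]: union of children's cut sets → 2 cut set(s).
Robot arm uncommanded motion [OR]: union of children's cut sets → 10 cut set(s).
Minimal cut sets: {#2 motor is out, A resolver fails, Aft e-stop relay is out, Redundant servo drive fails, Safety controller faulted}; {#2 motor is out, A resolver fails, Aft e-stop relay is out, Reserve watchdog offline, Safety controller faulted}; {#2 motor is out, A resolver fails, Aft e-stop relay is out, North limit switch stuck, Safety controller faulted}; {#2 motor is out, A resolver fails, Lower joint encoder faulted, Safety controller faulted}; {#2 motor is out, Aft e-stop relay is out, Outboard brake lost, Redundant servo drive fails, Safety controller faulted}; {#2 motor is out, Aft e-stop relay is out, Outboard brake lost, Reserve watchdog offline, Safety controller faulted}; {#2 motor is out, Aft e-stop relay is out, North limit switch stuck, Outboard brake lost, Safety controller faulted}; {#2 motor is out, Lower joint encoder faulted, Outboard brake lost, Safety controller faulted}; {Inboard fieldbus link trips}; {Aft resolver 2 offline}.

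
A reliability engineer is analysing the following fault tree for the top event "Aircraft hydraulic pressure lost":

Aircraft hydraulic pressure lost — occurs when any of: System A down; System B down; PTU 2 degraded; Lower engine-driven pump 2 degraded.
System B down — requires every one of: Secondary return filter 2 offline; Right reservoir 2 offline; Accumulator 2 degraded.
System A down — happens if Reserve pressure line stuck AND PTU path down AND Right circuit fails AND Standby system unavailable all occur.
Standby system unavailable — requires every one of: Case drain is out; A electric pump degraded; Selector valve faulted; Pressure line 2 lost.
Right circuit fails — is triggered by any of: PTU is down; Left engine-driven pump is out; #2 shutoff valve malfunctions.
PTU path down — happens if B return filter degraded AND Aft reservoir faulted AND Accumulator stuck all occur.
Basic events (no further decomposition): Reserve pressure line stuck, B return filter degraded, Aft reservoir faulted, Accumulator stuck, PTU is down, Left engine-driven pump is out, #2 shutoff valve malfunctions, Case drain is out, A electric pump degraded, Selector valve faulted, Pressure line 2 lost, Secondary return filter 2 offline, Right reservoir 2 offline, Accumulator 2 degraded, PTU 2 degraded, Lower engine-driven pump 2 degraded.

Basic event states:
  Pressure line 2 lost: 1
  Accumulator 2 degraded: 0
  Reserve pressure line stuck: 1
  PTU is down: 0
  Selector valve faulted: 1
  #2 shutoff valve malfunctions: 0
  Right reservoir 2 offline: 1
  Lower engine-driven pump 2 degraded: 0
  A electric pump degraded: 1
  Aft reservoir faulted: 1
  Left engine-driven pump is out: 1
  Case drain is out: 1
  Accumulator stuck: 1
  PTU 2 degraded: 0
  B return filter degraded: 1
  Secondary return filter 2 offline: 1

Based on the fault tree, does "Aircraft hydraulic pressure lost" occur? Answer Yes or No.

Yes

PTU path down [AND]: B return filter degraded=occurs, Aft reservoir faulted=occurs, Accumulator stuck=occurs → all inputs occur → occurs.
Right circuit fails [OR]: PTU is down=not, Left engine-driven pump is out=occurs, #2 shutoff valve malfunctions=not → at least one input occurs → occurs.
Standby system unavailable [AND]: Case drain is out=occurs, A electric pump degraded=occurs, Selector valve faulted=occurs, Pressure line 2 lost=occurs → all inputs occur → occurs.
System A down [AND]: Reserve pressure line stuck=occurs, PTU path down=occurs, Right circuit fails=occurs, Standby system unavailable=occurs → all inputs occur → occurs.
System B down [AND]: Secondary return filter 2 offline=occurs, Right reservoir 2 offline=occurs, Accumulator 2 degraded=not → not all inputs occur → does not occur.
Aircraft hydraulic pressure lost [OR]: System A down=occurs, System B down=not, PTU 2 degraded=not, Lower engine-driven pump 2 degraded=not → at least one input occurs → occurs.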